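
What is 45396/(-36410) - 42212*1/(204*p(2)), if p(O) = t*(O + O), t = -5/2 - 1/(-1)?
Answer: 185171777/5570730 ≈ 33.240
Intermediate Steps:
t = -3/2 (t = -5*½ - 1*(-1) = -5/2 + 1 = -3/2 ≈ -1.5000)
p(O) = -3*O (p(O) = -3*(O + O)/2 = -3*O)
45396/(-36410) - 42212*1/(204*p(2)) = 45396/(-36410) - 42212/(204*(-3*2)) = 45396*(-1/36410) - 42212/(204*(-6)) = -22698/18205 - 42212/(-1224) = -22698/18205 - 42212*(-1/1224) = -22698/18205 + 10553/306 = 185171777/5570730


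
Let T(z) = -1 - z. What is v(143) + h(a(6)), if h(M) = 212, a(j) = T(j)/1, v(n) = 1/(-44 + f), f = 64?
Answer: 4241/20 ≈ 212.05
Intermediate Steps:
v(n) = 1/20 (v(n) = 1/(-44 + 64) = 1/20)
a(j) = -1 - j (a(j) = (-1 - j)/1 = (-1 - j)*1 = -1 - j)
v(143) + h(a(6)) = 1/20 + 212 = 4241/20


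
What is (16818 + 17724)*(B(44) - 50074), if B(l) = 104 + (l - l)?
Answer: -1726063740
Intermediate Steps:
B(l) = 104 (B(l) = 104 + 0 = 104)
(16818 + 17724)*(B(44) - 50074) = (16818 + 17724)*(104 - 50074) = 34542*(-49970) = -1726063740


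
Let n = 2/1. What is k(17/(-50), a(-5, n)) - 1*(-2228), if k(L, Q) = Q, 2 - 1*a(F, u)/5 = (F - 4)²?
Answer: 1833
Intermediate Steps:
n = 2 (n = 2*1 = 2)
a(F, u) = 10 - 5*(-4 + F)² (a(F, u) = 10 - 5*(F - 4)² = 10 - 5*(-4 + F)²)
k(17/(-50), a(-5, n)) - 1*(-2228) = (10 - 5*(-4 - 5)²) - 1*(-2228) = (10 - 5*(-9)²) + 2228 = (10 - 5*81) + 2228 = (10 - 405) + 2228 = -395 + 2228 = 1833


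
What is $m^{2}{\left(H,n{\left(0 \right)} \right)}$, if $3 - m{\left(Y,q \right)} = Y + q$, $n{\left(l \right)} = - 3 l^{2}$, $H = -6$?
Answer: $81$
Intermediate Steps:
$m{\left(Y,q \right)} = 3 - Y - q$ ($m{\left(Y,q \right)} = 3 - \left(Y + q\right) = 3 - Y - q$)
$m^{2}{\left(H,n{\left(0 \right)} \right)} = \left(3 - -6 - - 3 \cdot 0^{2}\right)^{2} = \left(3 + 6 - \left(-3\right) 0\right)^{2} = \left(3 + 6 - 0\right)^{2} = \left(3 + 6 + 0\right)^{2} = 9^{2} = 81$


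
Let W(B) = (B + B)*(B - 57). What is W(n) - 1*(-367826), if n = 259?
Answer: 472462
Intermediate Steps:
W(B) = 2*B*(-57 + B) (W(B) = (2*B)*(-57 + B) = 2*B*(-57 + B))
W(n) - 1*(-367826) = 2*259*(-57 + 259) - 1*(-367826) = 2*259*202 + 367826 = 104636 + 367826 = 472462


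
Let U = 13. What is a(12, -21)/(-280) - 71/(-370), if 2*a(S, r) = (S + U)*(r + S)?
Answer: 12301/20720 ≈ 0.59368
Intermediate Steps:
a(S, r) = (13 + S)*(S + r)/2 (a(S, r) = ((S + 13)*(r + S))/2 = ((13 + S)*(S + r))/2 = (13 + S)*(S + r)/2)
a(12, -21)/(-280) - 71/(-370) = ((1/2)*12**2 + (13/2)*12 + (13/2)*(-21) + (1/2)*12*(-21))/(-280) - 71/(-370) = ((1/2)*144 + 78 - 273/2 - 126)*(-1/280) - 71*(-1/370) = (72 + 78 - 273/2 - 126)*(-1/280) + 71/370 = -225/2*(-1/280) + 71/370 = 45/112 + 71/370 = 12301/20720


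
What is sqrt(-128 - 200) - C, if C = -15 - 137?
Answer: 152 + 2*I*sqrt(82) ≈ 152.0 + 18.111*I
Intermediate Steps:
C = -152
sqrt(-128 - 200) - C = sqrt(-128 - 200) - 1*(-152) = sqrt(-328) + 152 = 2*I*sqrt(82) + 152 = 152 + 2*I*sqrt(82)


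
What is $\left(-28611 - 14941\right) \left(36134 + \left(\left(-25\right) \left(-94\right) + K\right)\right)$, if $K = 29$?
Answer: $-1677318176$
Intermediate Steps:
$\left(-28611 - 14941\right) \left(36134 + \left(\left(-25\right) \left(-94\right) + K\right)\right) = \left(-28611 - 14941\right) \left(36134 + \left(\left(-25\right) \left(-94\right) + 29\right)\right) = \left(-28611 - 14941\right) \left(36134 + \left(2350 + 29\right)\right) = \left(-28611 - 14941\right) \left(36134 + 2379\right) = \left(-43552\right) 38513 = -1677318176$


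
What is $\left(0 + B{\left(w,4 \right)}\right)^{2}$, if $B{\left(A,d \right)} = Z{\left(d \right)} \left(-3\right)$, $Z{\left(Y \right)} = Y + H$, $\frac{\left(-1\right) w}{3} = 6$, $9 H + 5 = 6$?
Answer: $\frac{1369}{9} \approx 152.11$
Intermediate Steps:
$H = \frac{1}{9}$ ($H = - \frac{5}{9} + \frac{1}{9} \cdot 6 = - \frac{5}{9} + \frac{2}{3} = \frac{1}{9} \approx 0.11111$)
$w = -18$ ($w = \left(-3\right) 6 = -18$)
$Z{\left(Y \right)} = \frac{1}{9} + Y$ ($Z{\left(Y \right)} = Y + \frac{1}{9} = \frac{1}{9} + Y$)
$B{\left(A,d \right)} = - \frac{1}{3} - 3 d$ ($B{\left(A,d \right)} = \left(\frac{1}{9} + d\right) \left(-3\right) = - \frac{1}{3} - 3 d$)
$\left(0 + B{\left(w,4 \right)}\right)^{2} = \left(0 - \frac{37}{3}\right)^{2} = \left(- \frac{37}{3}\right)^{2} = \frac{1369}{9}$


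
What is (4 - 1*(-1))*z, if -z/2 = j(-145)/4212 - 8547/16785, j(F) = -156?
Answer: 55012/10071 ≈ 5.4624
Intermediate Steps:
z = 55012/50355 (z = -2*(-156/4212 - 8547/16785) = -2*(-156*1/4212 - 8547*1/16785) = -2*(-1/27 - 2849/5595) = -2*(-27506/50355) = 55012/50355 ≈ 1.0925)
(4 - 1*(-1))*z = (4 - 1*(-1))*(55012/50355) = (4 + 1)*(55012/50355) = 5*(55012/50355) = 55012/10071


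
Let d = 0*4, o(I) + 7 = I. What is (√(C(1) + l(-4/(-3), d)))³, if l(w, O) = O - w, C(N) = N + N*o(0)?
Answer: -22*I*√66/9 ≈ -19.859*I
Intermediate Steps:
o(I) = -7 + I
d = 0
C(N) = -6*N (C(N) = N + N*(-7 + 0) = N + N*(-7) = N - 7*N = -6*N)
(√(C(1) + l(-4/(-3), d)))³ = (√(-6*1 + (0 - (-4)/(-3))))³ = (√(-6 + (0 - (-4)*(-1)/3)))³ = (√(-6 + (0 - 1*4/3)))³ = (√(-6 + (0 - 4/3)))³ = (√(-6 - 4/3))³ = (√(-22/3))³ = (I*√66/3)³ = -22*I*√66/9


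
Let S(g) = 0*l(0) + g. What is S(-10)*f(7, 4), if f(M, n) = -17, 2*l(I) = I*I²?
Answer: 170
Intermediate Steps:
l(I) = I³/2 (l(I) = (I*I²)/2 = I³/2)
S(g) = g (S(g) = 0*((½)*0³) + g = 0*((½)*0) + g = 0*0 + g = 0 + g = g)
S(-10)*f(7, 4) = -10*(-17) = 170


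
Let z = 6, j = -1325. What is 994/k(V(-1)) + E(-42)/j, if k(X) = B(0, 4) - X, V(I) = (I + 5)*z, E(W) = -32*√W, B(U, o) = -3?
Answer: -994/27 + 32*I*√42/1325 ≈ -36.815 + 0.15652*I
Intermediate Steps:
V(I) = 30 + 6*I (V(I) = (I + 5)*6 = (5 + I)*6 = 30 + 6*I)
k(X) = -3 - X
994/k(V(-1)) + E(-42)/j = 994/(-3 - (30 + 6*(-1))) - 32*I*√42/(-1325) = 994/(-3 - (30 - 6)) - 32*I*√42*(-1/1325) = 994/(-3 - 1*24) - 32*I*√42*(-1/1325) = 994/(-3 - 24) + 32*I*√42/1325 = 994/(-27) + 32*I*√42/1325 = 994*(-1/27) + 32*I*√42/1325 = -994/27 + 32*I*√42/1325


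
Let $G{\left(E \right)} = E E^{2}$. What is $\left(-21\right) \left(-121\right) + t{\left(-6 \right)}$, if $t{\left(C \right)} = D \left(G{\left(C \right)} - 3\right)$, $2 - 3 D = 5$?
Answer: $2760$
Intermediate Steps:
$G{\left(E \right)} = E^{3}$
$D = -1$ ($D = \frac{2}{3} - \frac{5}{3} = -1$)
$t{\left(C \right)} = 3 - C^{3}$ ($t{\left(C \right)} = - (C^{3} - 3) = - (-3 + C^{3}) = 3 - C^{3}$)
$\left(-21\right) \left(-121\right) + t{\left(-6 \right)} = \left(-21\right) \left(-121\right) + \left(3 - \left(-6\right)^{3}\right) = 2541 + \left(3 - -216\right) = 2541 + \left(3 + 216\right) = 2541 + 219 = 2760$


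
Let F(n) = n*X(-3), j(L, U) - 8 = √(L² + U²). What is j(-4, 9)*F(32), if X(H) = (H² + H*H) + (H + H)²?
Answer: 13824 + 1728*√97 ≈ 30843.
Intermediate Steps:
j(L, U) = 8 + √(L² + U²)
X(H) = 6*H² (X(H) = (H² + H²) + (2*H)² = 2*H² + 4*H² = 6*H²)
F(n) = 54*n (F(n) = n*(6*(-3)²) = n*(6*9) = n*54 = 54*n)
j(-4, 9)*F(32) = (8 + √((-4)² + 9²))*(54*32) = (8 + √(16 + 81))*1728 = (8 + √97)*1728 = 13824 + 1728*√97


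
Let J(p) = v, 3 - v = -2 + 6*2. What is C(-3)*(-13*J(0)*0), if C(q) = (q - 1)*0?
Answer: 0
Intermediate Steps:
v = -7 (v = 3 - (-2 + 6*2) = 3 - (-2 + 12) = 3 - 1*10 = 3 - 10 = -7)
J(p) = -7
C(q) = 0 (C(q) = (-1 + q)*0 = 0)
C(-3)*(-13*J(0)*0) = 0*(-13*(-7)*0) = 0*(91*0) = 0*0 = 0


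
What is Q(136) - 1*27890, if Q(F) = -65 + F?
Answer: -27819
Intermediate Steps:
Q(136) - 1*27890 = (-65 + 136) - 1*27890 = 71 - 27890 = -27819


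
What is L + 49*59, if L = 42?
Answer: 2933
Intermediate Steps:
L + 49*59 = 42 + 49*59 = 42 + 2891 = 2933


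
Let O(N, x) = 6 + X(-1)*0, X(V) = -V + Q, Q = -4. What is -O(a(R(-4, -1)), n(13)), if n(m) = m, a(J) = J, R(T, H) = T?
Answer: -6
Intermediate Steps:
X(V) = -4 - V (X(V) = -V - 4 = -4 - V)
O(N, x) = 6 (O(N, x) = 6 + (-4 - 1*(-1))*0 = 6 + (-4 + 1)*0 = 6 - 3*0 = 6 + 0 = 6)
-O(a(R(-4, -1)), n(13)) = -1*6 = -6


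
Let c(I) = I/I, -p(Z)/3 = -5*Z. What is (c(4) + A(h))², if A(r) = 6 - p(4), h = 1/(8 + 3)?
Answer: 2809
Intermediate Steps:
p(Z) = 15*Z (p(Z) = -(-15)*Z = 15*Z)
h = 1/11 ≈ 0.090909
c(I) = 1
A(r) = -54 (A(r) = 6 - 15*4 = 6 - 1*60 = 6 - 60 = -54)
(c(4) + A(h))² = (1 - 54)² = (-53)² = 2809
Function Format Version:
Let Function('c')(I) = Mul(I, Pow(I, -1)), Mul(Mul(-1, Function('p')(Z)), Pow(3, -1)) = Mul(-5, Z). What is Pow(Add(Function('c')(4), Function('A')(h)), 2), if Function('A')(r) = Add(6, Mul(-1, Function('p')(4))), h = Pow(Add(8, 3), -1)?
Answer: 2809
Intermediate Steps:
Function('p')(Z) = Mul(15, Z) (Function('p')(Z) = Mul(-3, Mul(-5, Z)) = Mul(15, Z))
h = Rational(1, 11) (h = Pow(11, -1) = Rational(1, 11) ≈ 0.090909)
Function('c')(I) = 1
Function('A')(r) = -54 (Function('A')(r) = Add(6, Mul(-1, Mul(15, 4))) = Add(6, Mul(-1, 60)) = Add(6, -60) = -54)
Pow(Add(Function('c')(4), Function('A')(h)), 2) = Pow(Add(1, -54), 2) = Pow(-53, 2) = 2809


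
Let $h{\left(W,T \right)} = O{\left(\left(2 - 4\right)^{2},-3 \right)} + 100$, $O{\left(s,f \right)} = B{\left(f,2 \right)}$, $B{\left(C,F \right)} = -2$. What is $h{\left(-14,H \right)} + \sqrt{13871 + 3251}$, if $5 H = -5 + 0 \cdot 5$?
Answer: $98 + \sqrt{17122} \approx 228.85$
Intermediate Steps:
$O{\left(s,f \right)} = -2$
$H = -1$ ($H = \frac{-5 + 0 \cdot 5}{5} = \frac{-5 + 0}{5} = \frac{1}{5} \left(-5\right) = -1$)
$h{\left(W,T \right)} = 98$ ($h{\left(W,T \right)} = -2 + 100 = 98$)
$h{\left(-14,H \right)} + \sqrt{13871 + 3251} = 98 + \sqrt{13871 + 3251} = 98 + \sqrt{17122}$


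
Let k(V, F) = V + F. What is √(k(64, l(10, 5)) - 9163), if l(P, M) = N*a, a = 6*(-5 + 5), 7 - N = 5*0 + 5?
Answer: 3*I*√1011 ≈ 95.389*I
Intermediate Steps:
N = 2 (N = 7 - (5*0 + 5) = 7 - (0 + 5) = 7 - 1*5 = 7 - 5 = 2)
a = 0 (a = 6*0 = 0)
l(P, M) = 0 (l(P, M) = 2*0 = 0)
k(V, F) = F + V
√(k(64, l(10, 5)) - 9163) = √((0 + 64) - 9163) = √(64 - 9163) = √(-9099) = 3*I*√1011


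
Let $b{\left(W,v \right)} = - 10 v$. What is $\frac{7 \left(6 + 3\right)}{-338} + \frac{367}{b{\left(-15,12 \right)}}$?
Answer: $- \frac{65803}{20280} \approx -3.2447$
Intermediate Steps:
$\frac{7 \left(6 + 3\right)}{-338} + \frac{367}{b{\left(-15,12 \right)}} = \frac{7 \left(6 + 3\right)}{-338} + \frac{367}{\left(-10\right) 12} = 7 \cdot 9 \left(- \frac{1}{338}\right) + \frac{367}{-120} = 63 \left(- \frac{1}{338}\right) + 367 \left(- \frac{1}{120}\right) = - \frac{63}{338} - \frac{367}{120} = - \frac{65803}{20280}$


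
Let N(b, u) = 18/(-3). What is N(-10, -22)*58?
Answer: -348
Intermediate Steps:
N(b, u) = -6 (N(b, u) = 18*(-⅓) = -6)
N(-10, -22)*58 = -6*58 = -348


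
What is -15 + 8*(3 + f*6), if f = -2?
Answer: -87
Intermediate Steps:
-15 + 8*(3 + f*6) = -15 + 8*(3 - 2*6) = -15 + 8*(3 - 12) = -15 + 8*(-9) = -15 - 72 = -87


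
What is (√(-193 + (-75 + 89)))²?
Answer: -179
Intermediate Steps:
(√(-193 + (-75 + 89)))² = (√(-193 + 14))² = (√(-179))² = (I*√179)² = -179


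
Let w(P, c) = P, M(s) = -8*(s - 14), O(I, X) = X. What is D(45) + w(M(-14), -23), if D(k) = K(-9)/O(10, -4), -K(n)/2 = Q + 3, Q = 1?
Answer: 226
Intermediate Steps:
M(s) = 112 - 8*s (M(s) = -8*(-14 + s) = 112 - 8*s)
K(n) = -8 (K(n) = -2*(1 + 3) = -2*4 = -8)
D(k) = 2 (D(k) = -8/(-4) = -8*(-¼) = 2)
D(45) + w(M(-14), -23) = 2 + (112 - 8*(-14)) = 2 + (112 + 112) = 2 + 224 = 226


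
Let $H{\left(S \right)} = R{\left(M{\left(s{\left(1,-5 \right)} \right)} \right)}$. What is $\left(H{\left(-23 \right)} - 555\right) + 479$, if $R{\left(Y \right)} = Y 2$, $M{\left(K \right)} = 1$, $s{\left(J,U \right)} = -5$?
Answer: $-74$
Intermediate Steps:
$R{\left(Y \right)} = 2 Y$
$H{\left(S \right)} = 2$ ($H{\left(S \right)} = 2 \cdot 1 = 2$)
$\left(H{\left(-23 \right)} - 555\right) + 479 = \left(2 - 555\right) + 479 = -553 + 479 = -74$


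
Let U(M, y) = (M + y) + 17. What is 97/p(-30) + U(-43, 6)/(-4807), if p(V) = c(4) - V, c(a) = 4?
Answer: 466959/163438 ≈ 2.8571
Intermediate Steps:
U(M, y) = 17 + M + y
p(V) = 4 - V
97/p(-30) + U(-43, 6)/(-4807) = 97/(4 - 1*(-30)) + (17 - 43 + 6)/(-4807) = 97/(4 + 30) - 20*(-1/4807) = 97/34 + 20/4807 = 466959/163438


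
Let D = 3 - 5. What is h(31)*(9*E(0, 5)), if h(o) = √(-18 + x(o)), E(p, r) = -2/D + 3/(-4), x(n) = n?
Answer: 9*√13/4 ≈ 8.1125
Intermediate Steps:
D = -2
E(p, r) = ¼ (E(p, r) = -2/(-2) + 3/(-4) = -2*(-½) + 3*(-¼) = 1 - ¾ = ¼)
h(o) = √(-18 + o)
h(31)*(9*E(0, 5)) = √(-18 + 31)*(9*(¼)) = √13*(9/4) = 9*√13/4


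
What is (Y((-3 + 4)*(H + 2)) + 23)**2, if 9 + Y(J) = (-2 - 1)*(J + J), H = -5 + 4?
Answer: 64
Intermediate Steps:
H = -1
Y(J) = -9 - 6*J (Y(J) = -9 + (-2 - 1)*(J + J) = -9 - 6*J)
(Y((-3 + 4)*(H + 2)) + 23)**2 = ((-9 - 6*(-3 + 4)*(-1 + 2)) + 23)**2 = ((-9 - 6) + 23)**2 = (-15 + 23)**2 = 8**2 = 64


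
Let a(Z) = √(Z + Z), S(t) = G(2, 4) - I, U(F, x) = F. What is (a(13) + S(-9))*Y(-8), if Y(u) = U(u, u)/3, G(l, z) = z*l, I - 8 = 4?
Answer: 32/3 - 8*√26/3 ≈ -2.9307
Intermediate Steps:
I = 12 (I = 8 + 4 = 12)
G(l, z) = l*z
S(t) = -4 (S(t) = 2*4 - 1*12 = 8 - 12 = -4)
Y(u) = u/3
a(Z) = √2*√Z (a(Z) = √(2*Z) = √2*√Z)
(a(13) + S(-9))*Y(-8) = (√2*√13 - 4)*((⅓)*(-8)) = (√26 - 4)*(-8/3) = (-4 + √26)*(-8/3) = 32/3 - 8*√26/3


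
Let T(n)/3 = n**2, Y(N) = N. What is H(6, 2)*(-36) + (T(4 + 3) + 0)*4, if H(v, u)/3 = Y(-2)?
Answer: 804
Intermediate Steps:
T(n) = 3*n**2
H(v, u) = -6 (H(v, u) = 3*(-2) = -6)
H(6, 2)*(-36) + (T(4 + 3) + 0)*4 = -6*(-36) + (3*(4 + 3)**2 + 0)*4 = 216 + (3*7**2 + 0)*4 = 216 + (3*49 + 0)*4 = 216 + (147 + 0)*4 = 216 + 147*4 = 216 + 588 = 804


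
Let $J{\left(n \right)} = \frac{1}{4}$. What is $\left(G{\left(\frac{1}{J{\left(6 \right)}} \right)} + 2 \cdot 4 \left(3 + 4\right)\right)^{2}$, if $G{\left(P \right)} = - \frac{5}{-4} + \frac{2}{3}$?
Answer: $\frac{483025}{144} \approx 3354.3$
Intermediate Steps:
$J{\left(n \right)} = \frac{1}{4}$
$G{\left(P \right)} = \frac{23}{12}$ ($G{\left(P \right)} = \left(-5\right) \left(- \frac{1}{4}\right) + 2 \cdot \frac{1}{3} = \frac{5}{4} + \frac{2}{3} = \frac{23}{12}$)
$\left(G{\left(\frac{1}{J{\left(6 \right)}} \right)} + 2 \cdot 4 \left(3 + 4\right)\right)^{2} = \left(\frac{23}{12} + 2 \cdot 4 \left(3 + 4\right)\right)^{2} = \left(\frac{23}{12} + 8 \cdot 7\right)^{2} = \left(\frac{23}{12} + 56\right)^{2} = \left(\frac{695}{12}\right)^{2} = \frac{483025}{144}$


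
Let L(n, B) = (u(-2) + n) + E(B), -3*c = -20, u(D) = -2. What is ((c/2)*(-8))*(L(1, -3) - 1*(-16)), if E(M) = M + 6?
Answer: -480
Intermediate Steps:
E(M) = 6 + M
c = 20/3 (c = -⅓*(-20) = 20/3 ≈ 6.6667)
L(n, B) = 4 + B + n (L(n, B) = (-2 + n) + (6 + B) = 4 + B + n)
((c/2)*(-8))*(L(1, -3) - 1*(-16)) = (((20/3)/2)*(-8))*((4 - 3 + 1) - 1*(-16)) = (((20/3)*(½))*(-8))*(2 + 16) = ((10/3)*(-8))*18 = -80/3*18 = -480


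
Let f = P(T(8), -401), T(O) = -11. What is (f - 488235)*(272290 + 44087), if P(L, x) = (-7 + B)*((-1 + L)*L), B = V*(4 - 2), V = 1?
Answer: -154675133415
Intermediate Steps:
B = 2 (B = 1*(4 - 2) = 1*2 = 2)
P(L, x) = -5*L*(-1 + L) (P(L, x) = (-7 + 2)*((-1 + L)*L) = -5*L*(-1 + L))
f = -660 (f = 5*(-11)*(1 - 1*(-11)) = 5*(-11)*(1 + 11) = 5*(-11)*12 = -660)
(f - 488235)*(272290 + 44087) = (-660 - 488235)*(272290 + 44087) = -488895*316377 = -154675133415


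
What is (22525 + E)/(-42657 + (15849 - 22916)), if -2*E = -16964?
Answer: -31007/49724 ≈ -0.62358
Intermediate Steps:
E = 8482 (E = -½*(-16964) = 8482)
(22525 + E)/(-42657 + (15849 - 22916)) = (22525 + 8482)/(-42657 + (15849 - 22916)) = 31007/(-42657 - 7067) = 31007/(-49724) = 31007*(-1/49724) = -31007/49724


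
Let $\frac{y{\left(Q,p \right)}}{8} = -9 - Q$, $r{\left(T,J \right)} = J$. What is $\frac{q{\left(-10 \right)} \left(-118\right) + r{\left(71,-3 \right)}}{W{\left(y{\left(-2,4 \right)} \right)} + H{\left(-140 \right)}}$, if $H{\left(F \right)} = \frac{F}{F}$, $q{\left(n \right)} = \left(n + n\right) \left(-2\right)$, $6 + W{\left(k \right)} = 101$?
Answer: $- \frac{4723}{96} \approx -49.198$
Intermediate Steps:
$y{\left(Q,p \right)} = -72 - 8 Q$ ($y{\left(Q,p \right)} = 8 \left(-9 - Q\right) = -72 - 8 Q$)
$W{\left(k \right)} = 95$ ($W{\left(k \right)} = -6 + 101 = 95$)
$q{\left(n \right)} = - 4 n$ ($q{\left(n \right)} = 2 n \left(-2\right) = - 4 n$)
$H{\left(F \right)} = 1$
$\frac{q{\left(-10 \right)} \left(-118\right) + r{\left(71,-3 \right)}}{W{\left(y{\left(-2,4 \right)} \right)} + H{\left(-140 \right)}} = \frac{\left(-4\right) \left(-10\right) \left(-118\right) - 3}{95 + 1} = \frac{40 \left(-118\right) - 3}{96} = \left(-4720 - 3\right) \frac{1}{96} = \left(-4723\right) \frac{1}{96} = - \frac{4723}{96}$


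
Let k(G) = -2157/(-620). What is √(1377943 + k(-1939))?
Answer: √132420656635/310 ≈ 1173.9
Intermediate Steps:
k(G) = 2157/620 (k(G) = -2157*(-1/620) = 2157/620)
√(1377943 + k(-1939)) = √(1377943 + 2157/620) = √(854326817/620) = √132420656635/310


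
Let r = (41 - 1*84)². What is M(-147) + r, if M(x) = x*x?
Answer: 23458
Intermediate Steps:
r = 1849 (r = (41 - 84)² = (-43)² = 1849)
M(x) = x²
M(-147) + r = (-147)² + 1849 = 21609 + 1849 = 23458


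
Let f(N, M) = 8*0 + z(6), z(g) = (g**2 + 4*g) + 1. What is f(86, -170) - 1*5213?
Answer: -5152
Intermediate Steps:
z(g) = 1 + g**2 + 4*g
f(N, M) = 61 (f(N, M) = 8*0 + (1 + 6**2 + 4*6) = 0 + (1 + 36 + 24) = 0 + 61 = 61)
f(86, -170) - 1*5213 = 61 - 1*5213 = 61 - 5213 = -5152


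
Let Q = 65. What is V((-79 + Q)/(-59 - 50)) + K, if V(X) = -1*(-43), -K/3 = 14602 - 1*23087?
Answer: 25498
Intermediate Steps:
K = 25455 (K = -3*(14602 - 1*23087) = -3*(14602 - 23087) = -3*(-8485) = 25455)
V(X) = 43
V((-79 + Q)/(-59 - 50)) + K = 43 + 25455 = 25498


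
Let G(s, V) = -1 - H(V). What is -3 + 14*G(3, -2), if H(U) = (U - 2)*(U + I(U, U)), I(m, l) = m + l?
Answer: -353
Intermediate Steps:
I(m, l) = l + m
H(U) = 3*U*(-2 + U) (H(U) = (U - 2)*(U + (U + U)) = (-2 + U)*(U + 2*U) = (-2 + U)*(3*U) = 3*U*(-2 + U))
G(s, V) = -1 - 3*V*(-2 + V)
-3 + 14*G(3, -2) = -3 + 14*(-1 - 3*(-2)² + 6*(-2)) = -3 + 14*(-1 - 3*4 - 12) = -3 + 14*(-1 - 12 - 12) = -3 + 14*(-25) = -3 - 350 = -353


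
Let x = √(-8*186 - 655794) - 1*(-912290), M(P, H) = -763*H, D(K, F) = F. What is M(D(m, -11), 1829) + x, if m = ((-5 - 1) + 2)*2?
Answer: -483237 + I*√657282 ≈ -4.8324e+5 + 810.73*I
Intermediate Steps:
m = -8 (m = (-6 + 2)*2 = -4*2 = -8)
x = 912290 + I*√657282 (x = √(-1488 - 655794) + 912290 = √(-657282) + 912290 = I*√657282 + 912290 = 912290 + I*√657282 ≈ 9.1229e+5 + 810.73*I)
M(D(m, -11), 1829) + x = -763*1829 + (912290 + I*√657282) = -1395527 + (912290 + I*√657282) = -483237 + I*√657282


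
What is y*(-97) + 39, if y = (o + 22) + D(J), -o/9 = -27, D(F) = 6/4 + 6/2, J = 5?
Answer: -52205/2 ≈ -26103.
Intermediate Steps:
D(F) = 9/2 (D(F) = 6*(¼) + 6*(½) = 3/2 + 3 = 9/2)
o = 243 (o = -9*(-27) = 243)
y = 539/2 (y = (243 + 22) + 9/2 = 265 + 9/2 = 539/2 ≈ 269.50)
y*(-97) + 39 = (539/2)*(-97) + 39 = -52283/2 + 39 = -52205/2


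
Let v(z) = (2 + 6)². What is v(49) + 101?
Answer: 165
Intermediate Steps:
v(z) = 64 (v(z) = 8² = 64)
v(49) + 101 = 64 + 101 = 165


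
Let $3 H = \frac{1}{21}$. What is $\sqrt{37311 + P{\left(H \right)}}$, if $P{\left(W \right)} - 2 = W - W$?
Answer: $\sqrt{37313} \approx 193.17$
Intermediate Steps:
$H = \frac{1}{63}$ ($H = \frac{1}{3 \cdot 21} = \frac{1}{3} \cdot \frac{1}{21} = \frac{1}{63} \approx 0.015873$)
$P{\left(W \right)} = 2$ ($P{\left(W \right)} = 2 + \left(W - W\right) = 2 + 0 = 2$)
$\sqrt{37311 + P{\left(H \right)}} = \sqrt{37311 + 2} = \sqrt{37313}$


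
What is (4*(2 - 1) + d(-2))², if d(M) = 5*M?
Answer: 36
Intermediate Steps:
(4*(2 - 1) + d(-2))² = (4*(2 - 1) + 5*(-2))² = (4*1 - 10)² = (4 - 10)² = (-6)² = 36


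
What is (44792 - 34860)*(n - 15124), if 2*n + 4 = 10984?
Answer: -95684888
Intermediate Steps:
n = 5490 (n = -2 + (1/2)*10984 = -2 + 5492 = 5490)
(44792 - 34860)*(n - 15124) = (44792 - 34860)*(5490 - 15124) = 9932*(-9634) = -95684888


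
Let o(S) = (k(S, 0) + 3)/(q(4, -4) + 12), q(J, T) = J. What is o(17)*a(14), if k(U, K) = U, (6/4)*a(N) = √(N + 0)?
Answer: 5*√14/6 ≈ 3.1180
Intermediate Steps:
a(N) = 2*√N/3 (a(N) = 2*√(N + 0)/3 = 2*√N/3)
o(S) = 3/16 + S/16 (o(S) = (S + 3)/(4 + 12) = (3 + S)/16 = (3 + S)*(1/16) = 3/16 + S/16)
o(17)*a(14) = (3/16 + (1/16)*17)*(2*√14/3) = (3/16 + 17/16)*(2*√14/3) = 5*(2*√14/3)/4 = 5*√14/6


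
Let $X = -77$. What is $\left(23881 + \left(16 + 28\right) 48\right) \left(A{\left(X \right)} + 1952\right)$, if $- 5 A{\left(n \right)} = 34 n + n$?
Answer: $64748563$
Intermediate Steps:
$A{\left(n \right)} = - 7 n$ ($A{\left(n \right)} = - \frac{34 n + n}{5} = - \frac{35 n}{5} = - 7 n$)
$\left(23881 + \left(16 + 28\right) 48\right) \left(A{\left(X \right)} + 1952\right) = \left(23881 + \left(16 + 28\right) 48\right) \left(\left(-7\right) \left(-77\right) + 1952\right) = \left(23881 + 44 \cdot 48\right) \left(539 + 1952\right) = \left(23881 + 2112\right) 2491 = 25993 \cdot 2491 = 64748563$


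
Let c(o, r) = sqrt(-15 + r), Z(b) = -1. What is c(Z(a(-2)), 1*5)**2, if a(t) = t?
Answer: -10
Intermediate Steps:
c(Z(a(-2)), 1*5)**2 = (sqrt(-15 + 1*5))**2 = (sqrt(-15 + 5))**2 = (sqrt(-10))**2 = (I*sqrt(10))**2 = -10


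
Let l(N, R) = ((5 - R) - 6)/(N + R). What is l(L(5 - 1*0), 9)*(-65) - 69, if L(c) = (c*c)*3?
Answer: -2573/42 ≈ -61.262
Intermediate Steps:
L(c) = 3*c**2 (L(c) = c**2*3 = 3*c**2)
l(N, R) = (-1 - R)/(N + R)
l(L(5 - 1*0), 9)*(-65) - 69 = ((-1 - 1*9)/(3*(5 - 1*0)**2 + 9))*(-65) - 69 = ((-1 - 9)/(3*(5 + 0)**2 + 9))*(-65) - 69 = (-10/(3*5**2 + 9))*(-65) - 69 = (-10/(3*25 + 9))*(-65) - 69 = (-10/(75 + 9))*(-65) - 69 = (-10/84)*(-65) - 69 = ((1/84)*(-10))*(-65) - 69 = -5/42*(-65) - 69 = 325/42 - 69 = -2573/42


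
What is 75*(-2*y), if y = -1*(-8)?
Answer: -1200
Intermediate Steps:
y = 8
75*(-2*y) = 75*(-2*8) = 75*(-16) = -1200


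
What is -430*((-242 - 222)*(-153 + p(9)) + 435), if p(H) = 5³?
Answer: -5773610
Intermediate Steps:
p(H) = 125
-430*((-242 - 222)*(-153 + p(9)) + 435) = -430*((-242 - 222)*(-153 + 125) + 435) = -430*(-464*(-28) + 435) = -430*(12992 + 435) = -430*13427 = -5773610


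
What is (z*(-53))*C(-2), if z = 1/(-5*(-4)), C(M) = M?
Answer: 53/10 ≈ 5.3000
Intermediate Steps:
z = 1/20 ≈ 0.050000
(z*(-53))*C(-2) = ((1/20)*(-53))*(-2) = -53/20*(-2) = 53/10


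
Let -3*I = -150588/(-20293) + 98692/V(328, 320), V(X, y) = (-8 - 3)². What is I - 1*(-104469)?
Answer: 69775925497/669669 ≈ 1.0419e+5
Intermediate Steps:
V(X, y) = 121 (V(X, y) = (-11)² = 121)
I = -183725264/669669 (I = -(-150588/(-20293) + 98692/121)/3 = -(-150588*(-1/20293) + 98692*(1/121))/3 = -(150588/20293 + 8972/11)/3 = -⅓*183725264/223223 = -183725264/669669 ≈ -274.35)
I - 1*(-104469) = -183725264/669669 - 1*(-104469) = -183725264/669669 + 104469 = 69775925497/669669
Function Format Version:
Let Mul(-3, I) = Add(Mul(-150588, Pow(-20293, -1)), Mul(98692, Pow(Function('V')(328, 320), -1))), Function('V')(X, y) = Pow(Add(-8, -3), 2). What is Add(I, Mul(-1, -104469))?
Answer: Rational(69775925497, 669669) ≈ 1.0419e+5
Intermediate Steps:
Function('V')(X, y) = 121 (Function('V')(X, y) = Pow(-11, 2) = 121)
I = Rational(-183725264, 669669) (I = Mul(Rational(-1, 3), Add(Mul(-150588, Pow(-20293, -1)), Mul(98692, Pow(121, -1)))) = Mul(Rational(-1, 3), Add(Mul(-150588, Rational(-1, 20293)), Mul(98692, Rational(1, 121)))) = Mul(Rational(-1, 3), Add(Rational(150588, 20293), Rational(8972, 11))) = Mul(Rational(-1, 3), Rational(183725264, 223223)) = Rational(-183725264, 669669) ≈ -274.35)
Add(I, Mul(-1, -104469)) = Add(Rational(-183725264, 669669), Mul(-1, -104469)) = Add(Rational(-183725264, 669669), 104469) = Rational(69775925497, 669669)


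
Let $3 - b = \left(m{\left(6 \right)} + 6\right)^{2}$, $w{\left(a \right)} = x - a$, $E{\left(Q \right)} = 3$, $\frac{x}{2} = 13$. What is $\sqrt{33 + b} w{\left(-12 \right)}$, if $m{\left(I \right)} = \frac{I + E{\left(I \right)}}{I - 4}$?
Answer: $57 i \sqrt{33} \approx 327.44 i$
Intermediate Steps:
$x = 26$ ($x = 2 \cdot 13 = 26$)
$m{\left(I \right)} = \frac{3 + I}{-4 + I}$ ($m{\left(I \right)} = \frac{I + 3}{I - 4} = \frac{3 + I}{-4 + I}$)
$w{\left(a \right)} = 26 - a$
$b = - \frac{429}{4}$ ($b = 3 - \left(\frac{3 + 6}{-4 + 6} + 6\right)^{2} = 3 - \left(\frac{1}{2} \cdot 9 + 6\right)^{2} = 3 - \left(\frac{9}{2} + 6\right)^{2} = 3 - \left(\frac{21}{2}\right)^{2} = 3 - \frac{441}{4} = - \frac{429}{4} \approx -107.25$)
$\sqrt{33 + b} w{\left(-12 \right)} = \sqrt{33 - \frac{429}{4}} \left(26 - -12\right) = \sqrt{- \frac{297}{4}} \left(26 + 12\right) = \frac{3 i \sqrt{33}}{2} \cdot 38 = 57 i \sqrt{33}$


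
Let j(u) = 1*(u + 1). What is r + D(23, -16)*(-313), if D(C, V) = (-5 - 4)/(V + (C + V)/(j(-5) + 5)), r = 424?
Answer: 111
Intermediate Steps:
j(u) = 1 + u (j(u) = 1*(1 + u) = 1 + u)
D(C, V) = -9/(C + 2*V) (D(C, V) = (-5 - 4)/(V + (C + V)/((1 - 5) + 5)) = -9/(V + (C + V)/(-4 + 5)) = -9/(V + (C + V)/1) = -9/(V + (C + V)*1) = -9/(V + (C + V)) = -9/(C + 2*V))
r + D(23, -16)*(-313) = 424 - 9/(23 + 2*(-16))*(-313) = 424 - 9/(23 - 32)*(-313) = 424 - 9/(-9)*(-313) = 424 - 9*(-1/9)*(-313) = 424 + 1*(-313) = 424 - 313 = 111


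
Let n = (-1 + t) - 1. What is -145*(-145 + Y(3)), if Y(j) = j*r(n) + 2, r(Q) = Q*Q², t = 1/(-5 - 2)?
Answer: 8580230/343 ≈ 25015.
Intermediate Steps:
t = -⅐ (t = 1/(-7) = -⅐ ≈ -0.14286)
n = -15/7 (n = (-1 - ⅐) - 1 = -8/7 - 1 = -15/7 ≈ -2.1429)
r(Q) = Q³
Y(j) = 2 - 3375*j/343 (Y(j) = j*(-15/7)³ + 2 = j*(-3375/343) + 2 = -3375*j/343 + 2 = 2 - 3375*j/343)
-145*(-145 + Y(3)) = -145*(-145 + (2 - 3375/343*3)) = -145*(-145 + (2 - 10125/343)) = -145*(-145 - 9439/343) = -145*(-59174/343) = 8580230/343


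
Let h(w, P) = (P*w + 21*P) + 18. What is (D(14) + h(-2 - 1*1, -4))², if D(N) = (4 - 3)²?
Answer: 2809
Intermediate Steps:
h(w, P) = 18 + 21*P + P*w (h(w, P) = (21*P + P*w) + 18 = 18 + 21*P + P*w)
D(N) = 1 (D(N) = 1² = 1)
(D(14) + h(-2 - 1*1, -4))² = (1 + (18 + 21*(-4) - 4*(-2 - 1*1)))² = (1 + (18 - 84 - 4*(-2 - 1)))² = (1 + (18 - 84 - 4*(-3)))² = (1 + (18 - 84 + 12))² = (1 - 54)² = (-53)² = 2809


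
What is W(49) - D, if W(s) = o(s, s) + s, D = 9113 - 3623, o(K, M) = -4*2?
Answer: -5449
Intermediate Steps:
o(K, M) = -8
D = 5490
W(s) = -8 + s
W(49) - D = (-8 + 49) - 1*5490 = 41 - 5490 = -5449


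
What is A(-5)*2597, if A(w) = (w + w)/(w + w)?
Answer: 2597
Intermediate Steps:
A(w) = 1 (A(w) = (2*w)/((2*w)) = (2*w)*(1/(2*w)) = 1)
A(-5)*2597 = 1*2597 = 2597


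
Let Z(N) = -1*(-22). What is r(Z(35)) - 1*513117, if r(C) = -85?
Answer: -513202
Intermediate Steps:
Z(N) = 22
r(Z(35)) - 1*513117 = -85 - 1*513117 = -85 - 513117 = -513202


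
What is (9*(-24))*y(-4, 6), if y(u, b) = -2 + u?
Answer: 1296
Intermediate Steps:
(9*(-24))*y(-4, 6) = (9*(-24))*(-2 - 4) = -216*(-6) = 1296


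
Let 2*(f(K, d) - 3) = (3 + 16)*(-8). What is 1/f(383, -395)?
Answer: -1/73 ≈ -0.013699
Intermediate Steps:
f(K, d) = -73 (f(K, d) = 3 + ((3 + 16)*(-8))/2 = 3 + (19*(-8))/2 = 3 + (½)*(-152) = 3 - 76 = -73)
1/f(383, -395) = 1/(-73) = -1/73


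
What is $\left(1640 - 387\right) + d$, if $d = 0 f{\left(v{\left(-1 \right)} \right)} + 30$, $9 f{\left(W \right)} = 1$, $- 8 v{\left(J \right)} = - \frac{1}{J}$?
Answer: $1283$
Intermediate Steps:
$v{\left(J \right)} = \frac{1}{8 J}$ ($v{\left(J \right)} = - \frac{\left(-1\right) \frac{1}{J}}{8} = \frac{1}{8 J}$)
$f{\left(W \right)} = \frac{1}{9}$ ($f{\left(W \right)} = \frac{1}{9} \cdot 1 = \frac{1}{9}$)
$d = 30$ ($d = 0 \cdot \frac{1}{9} + 30 = 0 + 30 = 30$)
$\left(1640 - 387\right) + d = \left(1640 - 387\right) + 30 = 1253 + 30 = 1283$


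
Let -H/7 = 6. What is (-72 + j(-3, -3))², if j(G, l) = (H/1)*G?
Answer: 2916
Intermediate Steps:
H = -42 (H = -7*6 = -42)
j(G, l) = -42*G (j(G, l) = (-42/1)*G = (-42*1)*G = -42*G)
(-72 + j(-3, -3))² = (-72 - 42*(-3))² = (-72 + 126)² = 54² = 2916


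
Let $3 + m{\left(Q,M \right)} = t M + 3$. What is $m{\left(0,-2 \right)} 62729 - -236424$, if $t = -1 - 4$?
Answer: $863714$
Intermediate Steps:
$t = -5$
$m{\left(Q,M \right)} = - 5 M$ ($m{\left(Q,M \right)} = -3 - \left(-3 + 5 M\right) = - 5 M$)
$m{\left(0,-2 \right)} 62729 - -236424 = \left(-5\right) \left(-2\right) 62729 - -236424 = 10 \cdot 62729 + 236424 = 627290 + 236424 = 863714$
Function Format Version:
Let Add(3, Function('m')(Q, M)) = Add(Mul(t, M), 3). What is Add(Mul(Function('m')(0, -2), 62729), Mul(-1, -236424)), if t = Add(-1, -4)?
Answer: 863714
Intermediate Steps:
t = -5
Function('m')(Q, M) = Mul(-5, M) (Function('m')(Q, M) = Add(-3, Add(Mul(-5, M), 3)) = Add(-3, Add(3, Mul(-5, M))) = Mul(-5, M))
Add(Mul(Function('m')(0, -2), 62729), Mul(-1, -236424)) = Add(Mul(Mul(-5, -2), 62729), Mul(-1, -236424)) = Add(Mul(10, 62729), 236424) = Add(627290, 236424) = 863714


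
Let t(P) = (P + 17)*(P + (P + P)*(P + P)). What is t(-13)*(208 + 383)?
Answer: 1567332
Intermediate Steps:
t(P) = (17 + P)*(P + 4*P**2) (t(P) = (17 + P)*(P + (2*P)*(2*P)) = (17 + P)*(P + 4*P**2))
t(-13)*(208 + 383) = (-13*(17 + 4*(-13)**2 + 69*(-13)))*(208 + 383) = -13*(17 + 4*169 - 897)*591 = -13*(17 + 676 - 897)*591 = -13*(-204)*591 = 2652*591 = 1567332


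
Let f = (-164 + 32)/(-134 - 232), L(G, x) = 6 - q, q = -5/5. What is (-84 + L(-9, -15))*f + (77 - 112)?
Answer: -3829/61 ≈ -62.771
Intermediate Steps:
q = -1 (q = -5*⅕ = -1)
L(G, x) = 7 (L(G, x) = 6 - 1*(-1) = 6 + 1 = 7)
f = 22/61 (f = -132/(-366) = -132*(-1/366) = 22/61 ≈ 0.36066)
(-84 + L(-9, -15))*f + (77 - 112) = (-84 + 7)*(22/61) + (77 - 112) = -77*22/61 - 35 = -1694/61 - 35 = -3829/61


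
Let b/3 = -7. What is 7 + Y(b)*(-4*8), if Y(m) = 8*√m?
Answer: 7 - 256*I*√21 ≈ 7.0 - 1173.1*I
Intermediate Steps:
b = -21 (b = 3*(-7) = -21)
7 + Y(b)*(-4*8) = 7 + (8*√(-21))*(-4*8) = 7 + (8*(I*√21))*(-32) = 7 + (8*I*√21)*(-32) = 7 - 256*I*√21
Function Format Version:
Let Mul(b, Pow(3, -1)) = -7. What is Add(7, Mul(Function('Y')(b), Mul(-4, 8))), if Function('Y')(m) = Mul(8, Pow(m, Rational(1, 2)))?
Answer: Add(7, Mul(-256, I, Pow(21, Rational(1, 2)))) ≈ Add(7.0000, Mul(-1173.1, I))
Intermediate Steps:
b = -21 (b = Mul(3, -7) = -21)
Add(7, Mul(Function('Y')(b), Mul(-4, 8))) = Add(7, Mul(Mul(8, Pow(-21, Rational(1, 2))), Mul(-4, 8))) = Add(7, Mul(Mul(8, Mul(I, Pow(21, Rational(1, 2)))), -32)) = Add(7, Mul(Mul(8, I, Pow(21, Rational(1, 2))), -32)) = Add(7, Mul(-256, I, Pow(21, Rational(1, 2))))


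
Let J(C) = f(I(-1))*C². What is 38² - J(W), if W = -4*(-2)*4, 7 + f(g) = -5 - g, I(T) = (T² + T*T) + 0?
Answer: 15780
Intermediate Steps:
I(T) = 2*T² (I(T) = (T² + T²) + 0 = 2*T² + 0 = 2*T²)
f(g) = -12 - g (f(g) = -7 + (-5 - g) = -12 - g)
W = 32 (W = 8*4 = 32)
J(C) = -14*C² (J(C) = (-12 - 2*(-1)²)*C² = (-12 - 2)*C² = -14*C²)
38² - J(W) = 38² - (-14)*32² = 1444 - (-14)*1024 = 1444 - 1*(-14336) = 1444 + 14336 = 15780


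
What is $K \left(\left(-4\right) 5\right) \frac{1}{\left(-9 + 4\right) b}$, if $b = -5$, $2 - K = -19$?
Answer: $- \frac{84}{5} \approx -16.8$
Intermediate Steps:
$K = 21$ ($K = 2 - -19 = 2 + 19 = 21$)
$K \left(\left(-4\right) 5\right) \frac{1}{\left(-9 + 4\right) b} = 21 \left(\left(-4\right) 5\right) \frac{1}{\left(-9 + 4\right) \left(-5\right)} = 21 \left(-20\right) \frac{1}{-5} \left(- \frac{1}{5}\right) = - 420 \left(\left(- \frac{1}{5}\right) \left(- \frac{1}{5}\right)\right) = \left(-420\right) \frac{1}{25} = - \frac{84}{5}$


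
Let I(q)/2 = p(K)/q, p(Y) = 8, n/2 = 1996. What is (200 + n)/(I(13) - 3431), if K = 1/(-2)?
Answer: -54496/44587 ≈ -1.2222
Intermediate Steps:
n = 3992 (n = 2*1996 = 3992)
K = -½ ≈ -0.50000
I(q) = 16/q (I(q) = 2*(8/q) = 16/q)
(200 + n)/(I(13) - 3431) = (200 + 3992)/(16/13 - 3431) = 4192/(16*(1/13) - 3431) = 4192/(16/13 - 3431) = 4192/(-44587/13) = 4192*(-13/44587) = -54496/44587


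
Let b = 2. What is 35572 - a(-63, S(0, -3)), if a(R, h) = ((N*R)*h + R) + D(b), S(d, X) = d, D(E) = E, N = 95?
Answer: 35633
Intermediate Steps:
a(R, h) = 2 + R + 95*R*h (a(R, h) = ((95*R)*h + R) + 2 = (95*R*h + R) + 2 = (R + 95*R*h) + 2 = 2 + R + 95*R*h)
35572 - a(-63, S(0, -3)) = 35572 - (2 - 63 + 95*(-63)*0) = 35572 - (2 - 63 + 0) = 35572 - 1*(-61) = 35572 + 61 = 35633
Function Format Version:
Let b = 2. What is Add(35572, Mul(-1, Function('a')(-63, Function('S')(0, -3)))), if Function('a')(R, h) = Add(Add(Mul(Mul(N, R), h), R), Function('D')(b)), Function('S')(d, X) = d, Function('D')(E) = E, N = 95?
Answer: 35633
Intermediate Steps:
Function('a')(R, h) = Add(2, R, Mul(95, R, h)) (Function('a')(R, h) = Add(Add(Mul(Mul(95, R), h), R), 2) = Add(Add(Mul(95, R, h), R), 2) = Add(Add(R, Mul(95, R, h)), 2) = Add(2, R, Mul(95, R, h)))
Add(35572, Mul(-1, Function('a')(-63, Function('S')(0, -3)))) = Add(35572, Mul(-1, Add(2, -63, Mul(95, -63, 0)))) = Add(35572, Mul(-1, Add(2, -63, 0))) = Add(35572, Mul(-1, -61)) = Add(35572, 61) = 35633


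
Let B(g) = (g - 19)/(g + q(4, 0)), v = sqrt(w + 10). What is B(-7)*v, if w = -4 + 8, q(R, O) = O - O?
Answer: 26*sqrt(14)/7 ≈ 13.898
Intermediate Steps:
q(R, O) = 0
w = 4
v = sqrt(14) (v = sqrt(4 + 10) = sqrt(14) ≈ 3.7417)
B(g) = (-19 + g)/g (B(g) = (g - 19)/(g + 0) = (-19 + g)/g)
B(-7)*v = ((-19 - 7)/(-7))*sqrt(14) = (-1/7*(-26))*sqrt(14) = 26*sqrt(14)/7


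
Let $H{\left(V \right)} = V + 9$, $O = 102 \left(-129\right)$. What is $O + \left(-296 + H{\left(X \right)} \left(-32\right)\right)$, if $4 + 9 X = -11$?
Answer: $- \frac{41066}{3} \approx -13689.0$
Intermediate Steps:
$X = - \frac{5}{3}$ ($X = - \frac{4}{9} + \frac{1}{9} \left(-11\right) = - \frac{4}{9} - \frac{11}{9} = - \frac{5}{3} \approx -1.6667$)
$O = -13158$
$H{\left(V \right)} = 9 + V$
$O + \left(-296 + H{\left(X \right)} \left(-32\right)\right) = -13158 - \left(296 - \left(9 - \frac{5}{3}\right) \left(-32\right)\right) = -13158 + \left(-296 + \frac{22}{3} \left(-32\right)\right) = -13158 - \frac{1592}{3} = - \frac{41066}{3}$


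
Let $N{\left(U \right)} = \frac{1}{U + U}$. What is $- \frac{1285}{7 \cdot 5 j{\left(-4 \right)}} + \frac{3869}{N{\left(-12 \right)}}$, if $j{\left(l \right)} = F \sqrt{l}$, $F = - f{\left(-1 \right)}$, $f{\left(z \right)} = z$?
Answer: $-92856 + \frac{257 i}{14} \approx -92856.0 + 18.357 i$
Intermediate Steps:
$N{\left(U \right)} = \frac{1}{2 U}$
$F = 1$ ($F = \left(-1\right) \left(-1\right) = 1$)
$j{\left(l \right)} = \sqrt{l}$ ($j{\left(l \right)} = 1 \sqrt{l} = \sqrt{l}$)
$- \frac{1285}{7 \cdot 5 j{\left(-4 \right)}} + \frac{3869}{N{\left(-12 \right)}} = - \frac{1285}{7 \cdot 5 \sqrt{-4}} + \frac{3869}{\frac{1}{2} \frac{1}{-12}} = - \frac{1285}{35 \cdot 2 i} + \frac{3869}{\frac{1}{2} \left(- \frac{1}{12}\right)} = - \frac{1285}{70 i} + \frac{3869}{- \frac{1}{24}} = - 1285 \left(- \frac{i}{70}\right) + 3869 \left(-24\right) = \frac{257 i}{14} - 92856 = -92856 + \frac{257 i}{14}$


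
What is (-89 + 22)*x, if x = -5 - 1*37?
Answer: 2814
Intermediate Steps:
x = -42 (x = -5 - 37 = -42)
(-89 + 22)*x = (-89 + 22)*(-42) = -67*(-42) = 2814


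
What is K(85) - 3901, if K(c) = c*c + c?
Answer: 3409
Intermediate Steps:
K(c) = c + c**2 (K(c) = c**2 + c = c + c**2)
K(85) - 3901 = 85*(1 + 85) - 3901 = 85*86 - 3901 = 7310 - 3901 = 3409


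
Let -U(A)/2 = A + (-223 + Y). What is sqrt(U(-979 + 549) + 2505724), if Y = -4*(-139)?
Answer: sqrt(2505918) ≈ 1583.0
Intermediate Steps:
Y = 556
U(A) = -666 - 2*A (U(A) = -2*(A + (-223 + 556)) = -2*(A + 333) = -2*(333 + A) = -666 - 2*A)
sqrt(U(-979 + 549) + 2505724) = sqrt((-666 - 2*(-979 + 549)) + 2505724) = sqrt((-666 - 2*(-430)) + 2505724) = sqrt((-666 + 860) + 2505724) = sqrt(194 + 2505724) = sqrt(2505918)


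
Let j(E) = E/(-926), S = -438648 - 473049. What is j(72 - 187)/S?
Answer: -5/36705714 ≈ -1.3622e-7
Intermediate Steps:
S = -911697
j(E) = -E/926 (j(E) = E*(-1/926) = -E/926)
j(72 - 187)/S = -(72 - 187)/926/(-911697) = -1/926*(-115)*(-1/911697) = (115/926)*(-1/911697) = -5/36705714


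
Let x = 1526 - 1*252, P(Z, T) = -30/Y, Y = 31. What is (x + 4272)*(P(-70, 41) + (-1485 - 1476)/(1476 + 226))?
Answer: -396125823/26381 ≈ -15016.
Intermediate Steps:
P(Z, T) = -30/31
x = 1274 (x = 1526 - 252 = 1274)
(x + 4272)*(P(-70, 41) + (-1485 - 1476)/(1476 + 226)) = (1274 + 4272)*(-30/31 + (-1485 - 1476)/(1476 + 226)) = 5546*(-30/31 - 2961/1702) = 5546*(-142851/52762) = -396125823/26381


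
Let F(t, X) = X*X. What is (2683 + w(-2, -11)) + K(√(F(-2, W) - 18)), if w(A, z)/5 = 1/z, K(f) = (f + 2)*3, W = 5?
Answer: 29574/11 + 3*√7 ≈ 2696.5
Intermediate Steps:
F(t, X) = X²
K(f) = 6 + 3*f (K(f) = (2 + f)*3 = 6 + 3*f)
w(A, z) = 5/z
(2683 + w(-2, -11)) + K(√(F(-2, W) - 18)) = (2683 + 5/(-11)) + (6 + 3*√(5² - 18)) = (2683 + 5*(-1/11)) + (6 + 3*√(25 - 18)) = (2683 - 5/11) + (6 + 3*√7) = 29508/11 + (6 + 3*√7) = 29574/11 + 3*√7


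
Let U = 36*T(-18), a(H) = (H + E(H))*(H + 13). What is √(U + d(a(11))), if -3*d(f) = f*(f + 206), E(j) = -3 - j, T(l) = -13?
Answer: 2*√687 ≈ 52.421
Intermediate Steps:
a(H) = -39 - 3*H (a(H) = (H + (-3 - H))*(H + 13) = -3*(13 + H) = -39 - 3*H)
d(f) = -f*(206 + f)/3 (d(f) = -f*(f + 206)/3 = -f*(206 + f)/3)
U = -468 (U = 36*(-13) = -468)
√(U + d(a(11))) = √(-468 - (-39 - 3*11)*(206 + (-39 - 3*11))/3) = √(-468 - (-39 - 33)*(206 + (-39 - 33))/3) = √(-468 - ⅓*(-72)*(206 - 72)) = √(-468 - ⅓*(-72)*134) = √(-468 + 3216) = √2748 = 2*√687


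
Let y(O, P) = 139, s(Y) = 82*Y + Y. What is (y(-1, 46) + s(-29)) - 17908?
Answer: -20176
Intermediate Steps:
s(Y) = 83*Y
(y(-1, 46) + s(-29)) - 17908 = (139 + 83*(-29)) - 17908 = (139 - 2407) - 17908 = -2268 - 17908 = -20176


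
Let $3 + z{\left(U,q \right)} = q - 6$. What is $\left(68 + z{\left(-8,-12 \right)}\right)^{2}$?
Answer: $2209$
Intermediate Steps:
$z{\left(U,q \right)} = -9 + q$ ($z{\left(U,q \right)} = -3 + \left(q - 6\right) = -3 + \left(-6 + q\right) = -9 + q$)
$\left(68 + z{\left(-8,-12 \right)}\right)^{2} = \left(68 - 21\right)^{2} = 47^{2} = 2209$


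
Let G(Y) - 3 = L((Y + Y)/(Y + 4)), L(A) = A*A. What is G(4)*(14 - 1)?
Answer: 52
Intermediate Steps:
L(A) = A²
G(Y) = 3 + 4*Y²/(4 + Y)² (G(Y) = 3 + ((Y + Y)/(Y + 4))² = 3 + ((2*Y)/(4 + Y))² = 3 + (2*Y/(4 + Y))² = 3 + 4*Y²/(4 + Y)²)
G(4)*(14 - 1) = (3 + 4*4²/(4 + 4)²)*(14 - 1) = (3 + 4*16/8²)*13 = (3 + 4*16*(1/64))*13 = (3 + 1)*13 = 4*13 = 52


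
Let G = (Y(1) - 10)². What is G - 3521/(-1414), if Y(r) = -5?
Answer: 45953/202 ≈ 227.49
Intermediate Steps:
G = 225 (G = (-5 - 10)² = (-15)² = 225)
G - 3521/(-1414) = 225 - 3521/(-1414) = 225 - 3521*(-1)/1414 = 225 - 1*(-503/202) = 225 + 503/202 = 45953/202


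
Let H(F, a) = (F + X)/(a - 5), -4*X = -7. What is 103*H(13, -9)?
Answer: -6077/56 ≈ -108.52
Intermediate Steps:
X = 7/4 (X = -¼*(-7) = 7/4 ≈ 1.7500)
H(F, a) = (7/4 + F)/(-5 + a) (H(F, a) = (F + 7/4)/(a - 5) = (7/4 + F)/(-5 + a))
103*H(13, -9) = 103*((7/4 + 13)/(-5 - 9)) = 103*((59/4)/(-14)) = 103*(-1/14*59/4) = 103*(-59/56) = -6077/56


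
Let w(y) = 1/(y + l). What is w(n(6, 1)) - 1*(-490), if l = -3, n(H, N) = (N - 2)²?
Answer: 979/2 ≈ 489.50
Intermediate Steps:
n(H, N) = (-2 + N)²
w(y) = 1/(-3 + y) (w(y) = 1/(y - 3) = 1/(-3 + y))
w(n(6, 1)) - 1*(-490) = 1/(-3 + (-2 + 1)²) - 1*(-490) = 1/(-3 + (-1)²) + 490 = 1/(-3 + 1) + 490 = 1/(-2) + 490 = -½ + 490 = 979/2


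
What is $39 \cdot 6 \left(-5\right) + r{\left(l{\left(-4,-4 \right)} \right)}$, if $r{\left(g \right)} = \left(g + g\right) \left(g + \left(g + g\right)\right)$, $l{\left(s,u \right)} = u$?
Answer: $-1074$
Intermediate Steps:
$r{\left(g \right)} = 6 g^{2}$ ($r{\left(g \right)} = 2 g \left(g + 2 g\right) = 2 g 3 g = 6 g^{2}$)
$39 \cdot 6 \left(-5\right) + r{\left(l{\left(-4,-4 \right)} \right)} = 39 \cdot 6 \left(-5\right) + 6 \left(-4\right)^{2} = 39 \left(-30\right) + 6 \cdot 16 = -1170 + 96 = -1074$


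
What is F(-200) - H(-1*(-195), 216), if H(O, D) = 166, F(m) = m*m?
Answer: 39834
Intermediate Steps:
F(m) = m**2
F(-200) - H(-1*(-195), 216) = (-200)**2 - 1*166 = 40000 - 166 = 39834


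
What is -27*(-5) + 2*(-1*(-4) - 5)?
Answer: 133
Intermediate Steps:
-27*(-5) + 2*(-1*(-4) - 5) = 135 + 2*(4 - 5) = 135 + 2*(-1) = 135 - 2 = 133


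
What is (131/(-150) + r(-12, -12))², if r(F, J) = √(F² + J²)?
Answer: 6497161/22500 - 524*√2/25 ≈ 259.12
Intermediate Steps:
(131/(-150) + r(-12, -12))² = (131/(-150) + √((-12)² + (-12)²))² = (131*(-1/150) + √(144 + 144))² = (-131/150 + √288)² = (-131/150 + 12*√2)²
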